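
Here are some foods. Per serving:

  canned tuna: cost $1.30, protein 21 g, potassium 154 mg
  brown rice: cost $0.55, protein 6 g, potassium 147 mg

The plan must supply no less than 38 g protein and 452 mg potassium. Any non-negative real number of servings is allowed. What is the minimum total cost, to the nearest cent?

Compare the cost at each extreme point of the feasible region.
canned tuna only: max(38/21, 452/154) = 2.935 servings → $3.82.
brown rice only: max(38/6, 452/147) = 6.333 servings → $3.48.
canned tuna + brown rice with both tight: 1.329 servings and 1.683 servings → $2.65.
So the least-cost plan costs $2.65.

$2.65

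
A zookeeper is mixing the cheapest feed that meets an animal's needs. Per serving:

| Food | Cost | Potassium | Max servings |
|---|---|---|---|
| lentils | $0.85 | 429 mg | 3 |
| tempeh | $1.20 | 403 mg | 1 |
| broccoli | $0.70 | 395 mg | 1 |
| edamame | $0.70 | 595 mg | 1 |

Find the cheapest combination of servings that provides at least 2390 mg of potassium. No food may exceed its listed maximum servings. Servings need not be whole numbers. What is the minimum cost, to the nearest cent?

$4.29

Cost per mg of potassium: edamame $0.0012, broccoli $0.0018, lentils $0.0020, tempeh $0.0030.
Take 1 serving of edamame: +595.0 mg potassium for $0.70 (total $0.70, still need 1795.0 mg).
Take 1 serving of broccoli: +395.0 mg potassium for $0.70 (total $1.40, still need 1400.0 mg).
Take 3 servings of lentils: +1287.0 mg potassium for $2.55 (total $3.95, still need 113.0 mg).
Take 0.2804 servings of tempeh: +113.0 mg potassium for $0.34 (total $4.29, still need 0.0 mg).
Greedy by cheapest-per-mg is optimal for a single linear constraint, so the minimum cost is $4.29.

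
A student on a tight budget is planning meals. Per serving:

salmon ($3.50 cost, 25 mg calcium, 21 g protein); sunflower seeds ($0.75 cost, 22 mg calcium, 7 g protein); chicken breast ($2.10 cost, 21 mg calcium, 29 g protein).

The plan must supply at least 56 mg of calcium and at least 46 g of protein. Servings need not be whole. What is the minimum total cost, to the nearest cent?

An LP optimum is at a vertex; with two nutrient constraints at most two foods are used. Check each candidate.
salmon only: max(56/25, 46/21) = 2.24 servings → $7.84.
sunflower seeds only: max(56/22, 46/7) = 6.571 servings → $4.93.
chicken breast only: max(56/21, 46/29) = 2.667 servings → $5.60.
salmon + sunflower seeds with both tight: 2.16 servings and 0.09059 servings → $7.63.
salmon + chicken breast: the both-tight solution has a negative serving — not a feasible corner.
sunflower seeds + chicken breast with both tight: 1.34 servings and 1.263 servings → $3.66.
So the least-cost plan costs $3.66.

$3.66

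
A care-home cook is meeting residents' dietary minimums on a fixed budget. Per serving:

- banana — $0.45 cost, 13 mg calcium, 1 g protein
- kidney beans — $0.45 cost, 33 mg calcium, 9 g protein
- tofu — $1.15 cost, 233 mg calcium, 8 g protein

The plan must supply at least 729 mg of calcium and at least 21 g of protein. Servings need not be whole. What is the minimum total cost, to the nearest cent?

banana only: max(729/13, 21/1) = 56.08 servings → $25.23.
kidney beans only: max(729/33, 21/9) = 22.09 servings → $9.94.
tofu only: max(729/233, 21/8) = 3.129 servings → $3.60.
banana + kidney beans: intersection lies outside the first quadrant.
banana + tofu with both targets exact would need a negative amount; discard.
kidney beans + tofu: the both-tight solution has a negative serving — not a feasible corner.
The minimum over all feasible corners is $3.60.

$3.60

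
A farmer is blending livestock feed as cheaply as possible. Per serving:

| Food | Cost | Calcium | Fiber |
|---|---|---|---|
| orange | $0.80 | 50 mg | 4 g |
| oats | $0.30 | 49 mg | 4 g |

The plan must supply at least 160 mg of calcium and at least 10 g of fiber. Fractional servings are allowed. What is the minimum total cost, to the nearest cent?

$0.98

A basic optimal solution has at most two foods positive. Try each food alone and each pair with both targets met exactly.
orange only: max(160/50, 10/4) = 3.2 servings → $2.56.
oats only: max(160/49, 10/4) = 3.265 servings → $0.98.
orange + oats: intersection lies outside the first quadrant.
The minimum over all feasible corners is $0.98.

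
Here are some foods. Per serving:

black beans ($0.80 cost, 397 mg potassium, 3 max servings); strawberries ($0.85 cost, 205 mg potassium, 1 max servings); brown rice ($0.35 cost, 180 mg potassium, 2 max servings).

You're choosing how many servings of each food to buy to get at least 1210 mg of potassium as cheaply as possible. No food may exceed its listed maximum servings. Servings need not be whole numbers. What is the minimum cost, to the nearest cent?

Cost per mg of potassium: brown rice $0.0019, black beans $0.0020, strawberries $0.0041.
Take 2 servings of brown rice: +360.0 mg potassium for $0.70 (total $0.70, still need 850.0 mg).
Take 2.141 servings of black beans: +850.0 mg potassium for $1.71 (total $2.41, still need 0.0 mg).
Filling from the cheapest source first is optimal under one linear minimum: $2.41.

$2.41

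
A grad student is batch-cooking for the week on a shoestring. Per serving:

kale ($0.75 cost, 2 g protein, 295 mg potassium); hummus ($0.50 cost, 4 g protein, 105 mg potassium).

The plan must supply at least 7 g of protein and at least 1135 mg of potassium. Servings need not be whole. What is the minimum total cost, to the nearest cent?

$2.89

kale only: max(7/2, 1135/295) = 3.847 servings → $2.89.
hummus only: max(7/4, 1135/105) = 10.81 servings → $5.40.
kale + hummus with both targets exact would need a negative amount; discard.
The minimum over all feasible corners is $2.89.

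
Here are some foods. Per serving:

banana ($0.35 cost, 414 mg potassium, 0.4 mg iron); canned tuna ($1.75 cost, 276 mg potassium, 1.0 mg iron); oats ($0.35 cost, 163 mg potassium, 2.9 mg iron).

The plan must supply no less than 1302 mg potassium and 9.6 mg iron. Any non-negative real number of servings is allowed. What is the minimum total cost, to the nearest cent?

For a min-cost LP with two ≥-constraints, a basic feasible solution has at most two positive variables.
banana only: max(1302/414, 9.6/0.4) = 24 servings → $8.40.
canned tuna only: max(1302/276, 9.6/1.0) = 9.6 servings → $16.80.
oats only: max(1302/163, 9.6/2.9) = 7.988 servings → $2.80.
banana + canned tuna: intersection lies outside the first quadrant.
banana + oats with both tight: 1.947 servings and 3.042 servings → $1.75.
canned tuna + oats with both tight: 3.469 servings and 2.114 servings → $6.81.
So the least-cost plan costs $1.75.

$1.75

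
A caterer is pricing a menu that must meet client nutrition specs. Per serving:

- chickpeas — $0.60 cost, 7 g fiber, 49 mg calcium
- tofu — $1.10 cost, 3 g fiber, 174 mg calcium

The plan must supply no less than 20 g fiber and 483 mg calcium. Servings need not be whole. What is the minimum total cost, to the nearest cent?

Two binding constraints pin down two serving amounts, so the optimal mix uses at most two foods. The candidates are each food alone (scaled to the tighter of fiber/calcium) and each pair with both constraints tight.
chickpeas only: max(20/7, 483/49) = 9.857 servings → $5.91.
tofu only: max(20/3, 483/174) = 6.667 servings → $7.33.
chickpeas + tofu with both tight: 1.896 servings and 2.242 servings → $3.60.
The minimum over all feasible corners is $3.60.

$3.60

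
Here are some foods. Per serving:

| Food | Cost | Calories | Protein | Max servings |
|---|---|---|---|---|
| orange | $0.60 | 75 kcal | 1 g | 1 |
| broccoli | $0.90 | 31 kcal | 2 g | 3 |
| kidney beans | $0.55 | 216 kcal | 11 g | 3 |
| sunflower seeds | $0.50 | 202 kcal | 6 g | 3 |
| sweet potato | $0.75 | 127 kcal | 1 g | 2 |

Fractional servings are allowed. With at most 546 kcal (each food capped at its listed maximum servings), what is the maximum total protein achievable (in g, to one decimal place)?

29.1 g

Protein per kcal: broccoli 0.06452, kidney beans 0.05093, sunflower seeds 0.0297, orange 0.01333, sweet potato 0.007874.
Take 3 servings of broccoli: uses 93 kcal, +6.0 g protein (running total 6.0 g).
Take 2.097 servings of kidney beans: uses 453 kcal, +23.1 g protein (running total 29.1 g).
Greedy by best ratio exhausts the calories allowance optimally: 29.1 g.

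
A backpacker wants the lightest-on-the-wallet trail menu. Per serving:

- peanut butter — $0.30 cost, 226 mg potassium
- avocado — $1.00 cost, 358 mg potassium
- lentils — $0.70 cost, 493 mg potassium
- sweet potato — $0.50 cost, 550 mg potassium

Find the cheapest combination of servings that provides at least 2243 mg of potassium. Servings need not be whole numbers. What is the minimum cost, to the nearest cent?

$2.04

Cost per mg of potassium: sweet potato $0.0009, peanut butter $0.0013, lentils $0.0014, avocado $0.0028.
With no serving limits, use only sweet potato: 2243 mg / 550 mg = 4.078 servings × $0.50 = $2.04.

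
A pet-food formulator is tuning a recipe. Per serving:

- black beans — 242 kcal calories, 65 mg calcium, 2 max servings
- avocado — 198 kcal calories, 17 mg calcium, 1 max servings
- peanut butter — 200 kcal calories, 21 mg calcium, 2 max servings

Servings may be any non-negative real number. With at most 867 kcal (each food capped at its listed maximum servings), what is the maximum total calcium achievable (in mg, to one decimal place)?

Calcium per kcal: black beans 0.2686, peanut butter 0.105, avocado 0.08586.
Take 2 servings of black beans: uses 484 kcal, +130.0 mg calcium (running total 130.0 mg).
Take 1.915 servings of peanut butter: uses 383 kcal, +40.2 mg calcium (running total 170.2 mg).
Greedy by best ratio exhausts the calories allowance optimally: 170.2 mg.

170.2 mg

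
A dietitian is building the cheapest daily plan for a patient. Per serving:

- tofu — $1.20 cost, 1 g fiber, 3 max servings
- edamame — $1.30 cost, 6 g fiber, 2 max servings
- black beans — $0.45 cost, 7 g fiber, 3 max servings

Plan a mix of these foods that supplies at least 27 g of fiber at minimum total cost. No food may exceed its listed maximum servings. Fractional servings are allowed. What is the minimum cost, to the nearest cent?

Cost per g of fiber: black beans $0.0643, edamame $0.2167, tofu $1.2000.
Take 3 servings of black beans: +21.0 g fiber for $1.35 (total $1.35, still need 6.0 g).
Take 1 serving of edamame: +6.0 g fiber for $1.30 (total $2.65, still need 0.0 g).
Filling from the cheapest source first is optimal under one linear minimum: $2.65.

$2.65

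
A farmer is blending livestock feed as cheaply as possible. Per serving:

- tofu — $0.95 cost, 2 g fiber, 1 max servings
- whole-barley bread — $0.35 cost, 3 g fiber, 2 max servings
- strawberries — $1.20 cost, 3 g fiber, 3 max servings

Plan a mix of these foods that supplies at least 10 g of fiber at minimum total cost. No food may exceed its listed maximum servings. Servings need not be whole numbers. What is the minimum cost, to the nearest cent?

$2.30

Cost per g of fiber: whole-barley bread $0.1167, strawberries $0.4000, tofu $0.4750.
Take 2 servings of whole-barley bread: +6.0 g fiber for $0.70 (total $0.70, still need 4.0 g).
Take 1.333 servings of strawberries: +4.0 g fiber for $1.60 (total $2.30, still need 0.0 g).
Filling from the cheapest source first is optimal under one linear minimum: $2.30.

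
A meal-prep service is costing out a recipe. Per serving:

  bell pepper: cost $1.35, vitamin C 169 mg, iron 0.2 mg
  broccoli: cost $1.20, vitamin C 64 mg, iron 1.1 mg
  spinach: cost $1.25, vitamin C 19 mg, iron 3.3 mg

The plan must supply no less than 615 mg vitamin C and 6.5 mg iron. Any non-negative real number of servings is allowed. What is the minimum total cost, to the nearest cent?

The cheapest plan sits at a corner of the feasible region — with two constraints it uses at most two foods.
bell pepper only: max(615/169, 6.5/0.2) = 32.5 servings → $43.88.
broccoli only: max(615/64, 6.5/1.1) = 9.609 servings → $11.53.
spinach only: max(615/19, 6.5/3.3) = 32.37 servings → $40.46.
bell pepper + broccoli with both tight: 1.505 servings and 5.635 servings → $8.79.
bell pepper + spinach with both tight: 3.441 servings and 1.761 servings → $6.85.
broccoli + spinach with both targets exact would need a negative amount; discard.
Cheapest feasible corner: $6.85.

$6.85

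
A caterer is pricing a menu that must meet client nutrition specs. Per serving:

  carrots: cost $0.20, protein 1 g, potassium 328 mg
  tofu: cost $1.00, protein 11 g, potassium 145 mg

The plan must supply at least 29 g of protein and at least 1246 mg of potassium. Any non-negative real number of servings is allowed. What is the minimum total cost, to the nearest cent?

$2.94

At the optimum either one food covers both requirements or two foods hit both targets exactly; no other combination can be cheaper.
carrots only: max(29/1, 1246/328) = 29 servings → $5.80.
tofu only: max(29/11, 1246/145) = 8.593 servings → $8.59.
carrots + tofu with both tight: 2.744 servings and 2.387 servings → $2.94.
Cheapest feasible corner: $2.94.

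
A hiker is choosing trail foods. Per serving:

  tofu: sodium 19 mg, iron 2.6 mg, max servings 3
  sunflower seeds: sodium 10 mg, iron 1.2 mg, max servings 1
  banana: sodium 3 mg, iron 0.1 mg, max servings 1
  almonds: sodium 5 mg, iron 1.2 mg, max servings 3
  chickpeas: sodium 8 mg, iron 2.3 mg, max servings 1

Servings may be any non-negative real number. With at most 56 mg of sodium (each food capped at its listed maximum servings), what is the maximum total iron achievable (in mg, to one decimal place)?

Iron per mg sodium: chickpeas 0.2875, almonds 0.24, tofu 0.1368, sunflower seeds 0.12, banana 0.03333.
Take 1 serving of chickpeas: uses 8 mg sodium, +2.3 mg iron (running total 2.3 mg).
Take 3 servings of almonds: uses 15 mg sodium, +3.6 mg iron (running total 5.9 mg).
Take 1.737 servings of tofu: uses 33 mg sodium, +4.5 mg iron (running total 10.4 mg).
Greedy by best ratio exhausts the sodium allowance optimally: 10.4 mg.

10.4 mg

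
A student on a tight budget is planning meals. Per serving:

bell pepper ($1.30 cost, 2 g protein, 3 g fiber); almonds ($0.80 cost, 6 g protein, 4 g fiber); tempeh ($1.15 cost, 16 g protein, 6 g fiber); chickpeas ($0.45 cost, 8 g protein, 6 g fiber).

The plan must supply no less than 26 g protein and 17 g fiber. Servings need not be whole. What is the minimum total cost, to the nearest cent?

$1.46

A basic optimal solution has at most two foods positive. Try each food alone and each pair with both targets met exactly.
bell pepper only: max(26/2, 17/3) = 13 servings → $16.90.
almonds only: max(26/6, 17/4) = 4.333 servings → $3.47.
tempeh only: max(26/16, 17/6) = 2.833 servings → $3.26.
chickpeas only: max(26/8, 17/6) = 3.25 servings → $1.46.
bell pepper + almonds: the both-tight solution has a negative serving — not a feasible corner.
bell pepper + tempeh with both tight: 3.222 servings and 1.222 servings → $5.59.
bell pepper + chickpeas with both targets exact would need a negative amount; discard.
almonds + tempeh with both tight: 4.143 servings and 0.07143 servings → $3.40.
almonds + chickpeas with both targets exact would need a negative amount; discard.
tempeh + chickpeas with both tight: 0.4167 servings and 2.417 servings → $1.57.
Cheapest feasible corner: $1.46.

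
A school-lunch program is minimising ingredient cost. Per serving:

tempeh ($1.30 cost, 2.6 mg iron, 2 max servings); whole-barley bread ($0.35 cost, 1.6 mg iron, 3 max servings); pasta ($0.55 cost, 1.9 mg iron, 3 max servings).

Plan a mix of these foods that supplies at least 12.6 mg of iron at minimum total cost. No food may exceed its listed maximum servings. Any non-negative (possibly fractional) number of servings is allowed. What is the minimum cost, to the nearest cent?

Cost per mg of iron: whole-barley bread $0.2188, pasta $0.2895, tempeh $0.5000.
Take 3 servings of whole-barley bread: +4.8 mg iron for $1.05 (total $1.05, still need 7.8 mg).
Take 3 servings of pasta: +5.7 mg iron for $1.65 (total $2.70, still need 2.1 mg).
Take 0.8077 servings of tempeh: +2.1 mg iron for $1.05 (total $3.75, still need 0.0 mg).
Greedy by cheapest-per-mg is optimal for a single linear constraint, so the minimum cost is $3.75.

$3.75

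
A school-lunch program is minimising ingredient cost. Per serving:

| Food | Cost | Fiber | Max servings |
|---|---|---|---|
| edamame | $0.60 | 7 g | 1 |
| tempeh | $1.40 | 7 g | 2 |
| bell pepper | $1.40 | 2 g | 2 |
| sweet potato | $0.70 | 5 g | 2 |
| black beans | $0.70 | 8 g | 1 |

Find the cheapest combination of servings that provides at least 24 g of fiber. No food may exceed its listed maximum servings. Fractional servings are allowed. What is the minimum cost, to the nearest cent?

Cost per g of fiber: edamame $0.0857, black beans $0.0875, sweet potato $0.1400, tempeh $0.2000, bell pepper $0.7000.
Take 1 serving of edamame: +7.0 g fiber for $0.60 (total $0.60, still need 17.0 g).
Take 1 serving of black beans: +8.0 g fiber for $0.70 (total $1.30, still need 9.0 g).
Take 1.8 servings of sweet potato: +9.0 g fiber for $1.26 (total $2.56, still need 0.0 g).
Filling from the cheapest source first is optimal under one linear minimum: $2.56.

$2.56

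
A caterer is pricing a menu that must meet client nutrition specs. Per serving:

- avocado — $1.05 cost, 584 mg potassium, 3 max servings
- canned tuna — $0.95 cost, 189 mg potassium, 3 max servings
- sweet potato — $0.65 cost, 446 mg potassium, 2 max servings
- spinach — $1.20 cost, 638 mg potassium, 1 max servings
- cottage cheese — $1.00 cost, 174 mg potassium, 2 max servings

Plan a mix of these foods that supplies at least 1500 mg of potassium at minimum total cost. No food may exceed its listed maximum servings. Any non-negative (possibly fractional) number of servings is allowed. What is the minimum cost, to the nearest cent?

$2.39

Cost per mg of potassium: sweet potato $0.0015, avocado $0.0018, spinach $0.0019, canned tuna $0.0050, cottage cheese $0.0057.
Take 2 servings of sweet potato: +892.0 mg potassium for $1.30 (total $1.30, still need 608.0 mg).
Take 1.041 servings of avocado: +608.0 mg potassium for $1.09 (total $2.39, still need 0.0 mg).
Greedy by cheapest-per-mg is optimal for a single linear constraint, so the minimum cost is $2.39.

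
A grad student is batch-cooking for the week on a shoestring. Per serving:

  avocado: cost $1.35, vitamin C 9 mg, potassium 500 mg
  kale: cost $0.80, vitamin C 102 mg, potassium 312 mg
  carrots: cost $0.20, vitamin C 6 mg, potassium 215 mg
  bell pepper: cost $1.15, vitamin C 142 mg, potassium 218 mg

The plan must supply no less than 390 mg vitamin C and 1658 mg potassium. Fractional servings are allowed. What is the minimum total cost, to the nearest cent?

avocado only: max(390/9, 1658/500) = 43.33 servings → $58.50.
kale only: max(390/102, 1658/312) = 5.314 servings → $4.25.
carrots only: max(390/6, 1658/215) = 65 servings → $13.00.
bell pepper only: max(390/142, 1658/218) = 7.606 servings → $8.75.
avocado + kale with both tight: 0.9843 servings and 3.737 servings → $4.32.
avocado + carrots with both targets exact would need a negative amount; discard.
avocado + bell pepper with both tight: 2.179 servings and 2.608 servings → $5.94.
kale + carrots with both tight: 3.684 servings and 2.365 servings → $3.42.
kale + bell pepper: the both-tight solution has a negative serving — not a feasible corner.
carrots + bell pepper with both tight: 5.147 servings and 2.529 servings → $3.94.
The minimum over all feasible corners is $3.42.

$3.42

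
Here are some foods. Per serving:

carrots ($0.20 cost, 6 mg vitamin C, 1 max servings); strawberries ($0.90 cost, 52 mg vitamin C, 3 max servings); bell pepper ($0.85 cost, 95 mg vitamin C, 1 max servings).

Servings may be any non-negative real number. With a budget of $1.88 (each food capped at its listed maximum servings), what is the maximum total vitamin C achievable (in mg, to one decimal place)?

154.5 mg

Vitamin C per dollar: bell pepper 111.8, strawberries 57.78, carrots 30.
Take 1 serving of bell pepper: spends $0.85, +95.0 mg vitamin C (running total 95.0 mg).
Take 1.144 servings of strawberries: spends $1.03, +59.5 mg vitamin C (running total 154.5 mg).
Greedy by best ratio exhausts the cost allowance optimally: 154.5 mg.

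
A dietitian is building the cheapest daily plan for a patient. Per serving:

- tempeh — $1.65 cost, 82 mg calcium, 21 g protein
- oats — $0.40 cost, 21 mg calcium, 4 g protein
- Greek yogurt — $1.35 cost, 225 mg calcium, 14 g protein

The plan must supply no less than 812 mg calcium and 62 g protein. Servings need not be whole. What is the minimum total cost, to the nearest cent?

$5.71

Minimising a linear cost over {calcium ≥ 812, protein ≥ 62, servings ≥ 0} — the optimum is at a vertex, using one or two foods.
tempeh only: max(812/82, 62/21) = 9.902 servings → $16.34.
oats only: max(812/21, 62/4) = 38.67 servings → $15.47.
Greek yogurt only: max(812/225, 62/14) = 4.429 servings → $5.98.
tempeh + oats with both targets exact would need a negative amount; discard.
tempeh + Greek yogurt with both tight: 0.7218 servings and 3.346 servings → $5.71.
oats + Greek yogurt with both tight: 4.261 servings and 3.211 servings → $6.04.
Cheapest feasible corner: $5.71.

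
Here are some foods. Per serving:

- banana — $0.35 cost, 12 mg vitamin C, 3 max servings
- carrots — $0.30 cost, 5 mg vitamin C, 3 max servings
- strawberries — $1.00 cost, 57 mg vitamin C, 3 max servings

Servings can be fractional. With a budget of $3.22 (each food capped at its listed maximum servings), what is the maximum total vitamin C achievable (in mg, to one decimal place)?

Vitamin C per dollar: strawberries 57, banana 34.29, carrots 16.67.
Take 3 servings of strawberries: spends $3.00, +171.0 mg vitamin C (running total 171.0 mg).
Take 0.6286 servings of banana: spends $0.22, +7.5 mg vitamin C (running total 178.5 mg).
Greedy by best ratio exhausts the cost allowance optimally: 178.5 mg.

178.5 mg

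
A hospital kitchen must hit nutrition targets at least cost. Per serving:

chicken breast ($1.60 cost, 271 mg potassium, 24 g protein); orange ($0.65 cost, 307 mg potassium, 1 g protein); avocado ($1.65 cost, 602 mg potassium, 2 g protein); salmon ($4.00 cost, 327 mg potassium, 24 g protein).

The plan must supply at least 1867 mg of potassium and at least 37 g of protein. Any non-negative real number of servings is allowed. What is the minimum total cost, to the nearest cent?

An LP optimum is at a vertex; with two nutrient constraints at most two foods are used. Check each candidate.
chicken breast only: max(1867/271, 37/24) = 6.889 servings → $11.02.
orange only: max(1867/307, 37/1) = 37 servings → $24.05.
avocado only: max(1867/602, 37/2) = 18.5 servings → $30.52.
salmon only: max(1867/327, 37/24) = 5.709 servings → $22.84.
chicken breast + orange with both tight: 1.337 servings and 4.901 servings → $5.33.
chicken breast + avocado with both tight: 1.333 servings and 2.501 servings → $6.26.
chicken breast + salmon with both targets exact would need a negative amount; discard.
orange + avocado with both targets exact would need a negative amount; discard.
orange + salmon with both tight: 4.646 servings and 1.348 servings → $8.41.
avocado + salmon with both tight: 2.371 servings and 1.344 servings → $9.29.
Cheapest feasible corner: $5.33.

$5.33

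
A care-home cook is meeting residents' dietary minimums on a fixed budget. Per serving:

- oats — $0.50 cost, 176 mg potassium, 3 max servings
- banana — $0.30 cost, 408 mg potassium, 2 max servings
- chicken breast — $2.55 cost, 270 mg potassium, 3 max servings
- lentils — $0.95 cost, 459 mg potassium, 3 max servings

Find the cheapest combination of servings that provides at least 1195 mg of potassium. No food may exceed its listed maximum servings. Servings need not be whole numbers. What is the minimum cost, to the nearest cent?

Cost per mg of potassium: banana $0.0007, lentils $0.0021, oats $0.0028, chicken breast $0.0094.
Take 2 servings of banana: +816.0 mg potassium for $0.60 (total $0.60, still need 379.0 mg).
Take 0.8257 servings of lentils: +379.0 mg potassium for $0.78 (total $1.38, still need 0.0 mg).
Greedy by cheapest-per-mg is optimal for a single linear constraint, so the minimum cost is $1.38.

$1.38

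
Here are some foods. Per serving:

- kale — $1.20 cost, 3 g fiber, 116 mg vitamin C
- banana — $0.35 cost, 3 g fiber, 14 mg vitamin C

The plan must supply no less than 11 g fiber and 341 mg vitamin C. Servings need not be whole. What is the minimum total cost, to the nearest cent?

kale only: max(11/3, 341/116) = 3.667 servings → $4.40.
banana only: max(11/3, 341/14) = 24.36 servings → $8.53.
kale + banana with both tight: 2.84 servings and 0.8268 servings → $3.70.
So the least-cost plan costs $3.70.

$3.70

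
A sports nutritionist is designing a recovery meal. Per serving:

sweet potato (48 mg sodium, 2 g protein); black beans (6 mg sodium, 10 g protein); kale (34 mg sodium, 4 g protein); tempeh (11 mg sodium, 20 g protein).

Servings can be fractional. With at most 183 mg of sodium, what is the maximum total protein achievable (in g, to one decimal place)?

332.7 g

Protein per mg sodium: tempeh 1.818, black beans 1.667, kale 0.1176, sweet potato 0.04167.
With no serving limits, spend the whole sodium allowance on tempeh: 183 mg / 11 mg × 20 g = 332.7 g.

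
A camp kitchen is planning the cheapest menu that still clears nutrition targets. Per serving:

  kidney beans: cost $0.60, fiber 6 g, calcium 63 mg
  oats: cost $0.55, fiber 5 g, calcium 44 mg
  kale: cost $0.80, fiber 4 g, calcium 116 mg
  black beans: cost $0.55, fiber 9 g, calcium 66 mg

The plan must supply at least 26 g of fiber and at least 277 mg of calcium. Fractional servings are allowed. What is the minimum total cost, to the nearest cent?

$2.14

With two linear requirements the optimum uses one or two foods; enumerate the corners.
kidney beans only: max(26/6, 277/63) = 4.397 servings → $2.64.
oats only: max(26/5, 277/44) = 6.295 servings → $3.46.
kale only: max(26/4, 277/116) = 6.5 servings → $5.20.
black beans only: max(26/9, 277/66) = 4.197 servings → $2.31.
kidney beans + oats: intersection lies outside the first quadrant.
kidney beans + kale with both tight: 4.297 servings and 0.05405 servings → $2.62.
kidney beans + black beans: the both-tight solution has a negative serving — not a feasible corner.
oats + kale with both tight: 4.723 servings and 0.5965 servings → $3.07.
oats + black beans: intersection lies outside the first quadrant.
kale + black beans with both tight: 0.9962 servings and 2.446 servings → $2.14.
Cheapest feasible corner: $2.14.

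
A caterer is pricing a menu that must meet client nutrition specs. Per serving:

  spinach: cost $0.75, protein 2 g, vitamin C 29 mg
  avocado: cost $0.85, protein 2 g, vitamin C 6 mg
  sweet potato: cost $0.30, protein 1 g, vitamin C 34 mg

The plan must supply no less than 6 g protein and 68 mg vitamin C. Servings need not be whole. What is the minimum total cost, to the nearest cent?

The cheapest plan sits at a corner of the feasible region — with two constraints it uses at most two foods.
spinach only: max(6/2, 68/29) = 3 servings → $2.25.
avocado only: max(6/2, 68/6) = 11.33 servings → $9.63.
sweet potato only: max(6/1, 68/34) = 6 servings → $1.80.
spinach + avocado with both tight: 2.174 servings and 0.8261 servings → $2.33.
spinach + sweet potato with both targets exact would need a negative amount; discard.
avocado + sweet potato with both tight: 2.194 servings and 1.613 servings → $2.35.
The minimum over all feasible corners is $1.80.

$1.80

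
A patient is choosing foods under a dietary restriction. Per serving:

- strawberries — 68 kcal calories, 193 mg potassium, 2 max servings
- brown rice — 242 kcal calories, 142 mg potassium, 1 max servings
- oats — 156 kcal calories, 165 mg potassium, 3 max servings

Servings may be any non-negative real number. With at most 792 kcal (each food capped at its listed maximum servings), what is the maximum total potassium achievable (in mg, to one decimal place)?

Potassium per kcal: strawberries 2.838, oats 1.058, brown rice 0.5868.
Take 2 servings of strawberries: uses 136 kcal, +386.0 mg potassium (running total 386.0 mg).
Take 3 servings of oats: uses 468 kcal, +495.0 mg potassium (running total 881.0 mg).
Take 0.7769 servings of brown rice: uses 188 kcal, +110.3 mg potassium (running total 991.3 mg).
Greedy by best ratio exhausts the calories allowance optimally: 991.3 mg.

991.3 mg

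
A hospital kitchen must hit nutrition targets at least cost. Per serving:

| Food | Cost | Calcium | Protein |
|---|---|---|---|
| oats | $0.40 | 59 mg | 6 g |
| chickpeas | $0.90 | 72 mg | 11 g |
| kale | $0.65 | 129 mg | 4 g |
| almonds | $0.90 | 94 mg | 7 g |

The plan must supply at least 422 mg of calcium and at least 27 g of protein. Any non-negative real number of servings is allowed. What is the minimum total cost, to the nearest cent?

Minimising a linear cost over {calcium ≥ 422, protein ≥ 27, servings ≥ 0} — the optimum is at a vertex, using one or two foods.
oats only: max(422/59, 27/6) = 7.153 servings → $2.86.
chickpeas only: max(422/72, 27/11) = 5.861 servings → $5.28.
kale only: max(422/129, 27/4) = 6.75 servings → $4.39.
almonds only: max(422/94, 27/7) = 4.489 servings → $4.04.
oats + chickpeas with both targets exact would need a negative amount; discard.
oats + kale with both tight: 3.336 servings and 1.745 servings → $2.47.
oats + almonds with both targets exact would need a negative amount; discard.
chickpeas + kale with both tight: 1.587 servings and 2.385 servings → $2.98.
chickpeas + almonds: intersection lies outside the first quadrant.
kale + almonds with both tight: 0.7894 servings and 3.406 servings → $3.58.
Cheapest feasible corner: $2.47.

$2.47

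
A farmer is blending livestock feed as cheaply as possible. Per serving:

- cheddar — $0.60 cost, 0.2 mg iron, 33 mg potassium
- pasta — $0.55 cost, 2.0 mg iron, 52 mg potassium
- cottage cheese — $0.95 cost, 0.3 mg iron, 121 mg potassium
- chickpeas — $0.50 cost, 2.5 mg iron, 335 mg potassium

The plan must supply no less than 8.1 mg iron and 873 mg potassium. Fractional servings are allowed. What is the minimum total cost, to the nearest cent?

$1.62

With two linear requirements the optimum uses one or two foods; enumerate the corners.
cheddar only: max(8.1/0.2, 873/33) = 40.5 servings → $24.30.
pasta only: max(8.1/2.0, 873/52) = 16.79 servings → $9.23.
cottage cheese only: max(8.1/0.3, 873/121) = 27 servings → $25.65.
chickpeas only: max(8.1/2.5, 873/335) = 3.24 servings → $1.62.
cheddar + pasta with both tight: 23.83 servings and 1.667 servings → $15.21.
cheddar + cottage cheese: the both-tight solution has a negative serving — not a feasible corner.
cheddar + chickpeas with both targets exact would need a negative amount; discard.
pasta + cottage cheese with both tight: 3.172 servings and 5.852 servings → $7.30.
pasta + chickpeas with both tight: 0.9833 servings and 2.453 servings → $1.77.
cottage cheese + chickpeas with both targets exact would need a negative amount; discard.
The minimum over all feasible corners is $1.62.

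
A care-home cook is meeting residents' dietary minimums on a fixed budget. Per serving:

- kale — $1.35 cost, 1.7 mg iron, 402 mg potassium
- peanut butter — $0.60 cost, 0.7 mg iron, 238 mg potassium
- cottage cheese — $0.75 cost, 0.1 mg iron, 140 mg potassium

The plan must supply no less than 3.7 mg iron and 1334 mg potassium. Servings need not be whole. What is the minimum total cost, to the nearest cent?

$3.36

The cheapest plan sits at a corner of the feasible region — with two constraints it uses at most two foods.
kale only: max(3.7/1.7, 1334/402) = 3.318 servings → $4.48.
peanut butter only: max(3.7/0.7, 1334/238) = 5.605 servings → $3.36.
cottage cheese only: max(3.7/0.1, 1334/140) = 37 servings → $27.75.
kale + peanut butter: the both-tight solution has a negative serving — not a feasible corner.
kale + cottage cheese with both tight: 1.944 servings and 3.945 servings → $5.58.
peanut butter + cottage cheese with both tight: 5.183 servings and 0.717 servings → $3.65.
Cheapest feasible corner: $3.36.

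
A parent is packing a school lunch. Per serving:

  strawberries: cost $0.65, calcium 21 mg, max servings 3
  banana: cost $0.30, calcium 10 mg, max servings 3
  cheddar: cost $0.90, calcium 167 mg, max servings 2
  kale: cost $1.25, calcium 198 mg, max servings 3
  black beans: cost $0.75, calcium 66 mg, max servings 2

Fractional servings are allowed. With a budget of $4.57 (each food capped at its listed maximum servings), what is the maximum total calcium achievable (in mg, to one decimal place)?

772.8 mg

Calcium per dollar: cheddar 185.6, kale 158.4, black beans 88, banana 33.33, strawberries 32.31.
Take 2 servings of cheddar: spends $1.80, +334.0 mg calcium (running total 334.0 mg).
Take 2.216 servings of kale: spends $2.77, +438.8 mg calcium (running total 772.8 mg).
Filling greedily by calcium-per-dollar is optimal for one linear limit, giving 772.8 mg.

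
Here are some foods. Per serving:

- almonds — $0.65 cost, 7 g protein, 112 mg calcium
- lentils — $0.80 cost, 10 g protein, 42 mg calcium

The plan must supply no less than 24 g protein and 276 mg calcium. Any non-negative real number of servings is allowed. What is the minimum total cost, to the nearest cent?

$2.11

An LP optimum is at a vertex; with two nutrient constraints at most two foods are used. Check each candidate.
almonds only: max(24/7, 276/112) = 3.429 servings → $2.23.
lentils only: max(24/10, 276/42) = 6.571 servings → $5.26.
almonds + lentils with both tight: 2.121 servings and 0.9153 servings → $2.11.
So the least-cost plan costs $2.11.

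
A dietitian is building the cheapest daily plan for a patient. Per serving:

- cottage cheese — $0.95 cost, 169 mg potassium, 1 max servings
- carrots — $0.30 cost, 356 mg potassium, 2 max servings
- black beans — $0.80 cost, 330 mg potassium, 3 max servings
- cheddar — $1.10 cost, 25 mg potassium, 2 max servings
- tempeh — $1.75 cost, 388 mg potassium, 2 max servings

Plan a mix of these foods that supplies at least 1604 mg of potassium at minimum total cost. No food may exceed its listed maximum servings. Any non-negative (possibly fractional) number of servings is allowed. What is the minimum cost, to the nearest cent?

Cost per mg of potassium: carrots $0.0008, black beans $0.0024, tempeh $0.0045, cottage cheese $0.0056, cheddar $0.0440.
Take 2 servings of carrots: +712.0 mg potassium for $0.60 (total $0.60, still need 892.0 mg).
Take 2.703 servings of black beans: +892.0 mg potassium for $2.16 (total $2.76, still need 0.0 mg).
Greedy by cheapest-per-mg is optimal for a single linear constraint, so the minimum cost is $2.76.

$2.76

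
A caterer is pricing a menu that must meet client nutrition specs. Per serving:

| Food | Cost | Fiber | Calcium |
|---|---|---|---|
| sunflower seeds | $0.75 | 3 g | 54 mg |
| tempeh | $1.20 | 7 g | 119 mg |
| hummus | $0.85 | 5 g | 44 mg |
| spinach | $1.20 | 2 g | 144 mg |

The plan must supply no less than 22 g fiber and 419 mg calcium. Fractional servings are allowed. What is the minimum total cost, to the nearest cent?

Two binding constraints pin down two serving amounts, so the optimal mix uses at most two foods. The candidates are each food alone (scaled to the tighter of fiber/calcium) and each pair with both constraints tight.
sunflower seeds only: max(22/3, 419/54) = 7.759 servings → $5.82.
tempeh only: max(22/7, 419/119) = 3.521 servings → $4.23.
hummus only: max(22/5, 419/44) = 9.523 servings → $8.09.
spinach only: max(22/2, 419/144) = 11 servings → $13.20.
sunflower seeds + tempeh with both targets exact would need a negative amount; discard.
sunflower seeds + hummus: intersection lies outside the first quadrant.
sunflower seeds + spinach with both tight: 7.191 servings and 0.213 servings → $5.65.
tempeh + hummus with both targets exact would need a negative amount; discard.
tempeh + spinach with both tight: 3.026 servings and 0.4091 servings → $4.12.
hummus + spinach with both tight: 3.687 servings and 1.783 servings → $5.27.
Cheapest feasible corner: $4.12.

$4.12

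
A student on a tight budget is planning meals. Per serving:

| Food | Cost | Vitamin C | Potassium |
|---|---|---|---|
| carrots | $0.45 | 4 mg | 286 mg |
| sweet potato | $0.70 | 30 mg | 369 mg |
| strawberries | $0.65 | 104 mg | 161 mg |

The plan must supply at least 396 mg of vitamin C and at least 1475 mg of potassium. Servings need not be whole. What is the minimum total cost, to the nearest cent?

$3.78

Minimising a linear cost over {vitamin C ≥ 396, potassium ≥ 1475, servings ≥ 0} — the optimum is at a vertex, using one or two foods.
carrots only: max(396/4, 1475/286) = 99 servings → $44.55.
sweet potato only: max(396/30, 1475/369) = 13.2 servings → $9.24.
strawberries only: max(396/104, 1475/161) = 9.161 servings → $5.95.
carrots + sweet potato: the both-tight solution has a negative serving — not a feasible corner.
carrots + strawberries with both tight: 3.081 servings and 3.689 servings → $3.78.
sweet potato + strawberries with both tight: 2.672 servings and 3.037 servings → $3.84.
So the least-cost plan costs $3.78.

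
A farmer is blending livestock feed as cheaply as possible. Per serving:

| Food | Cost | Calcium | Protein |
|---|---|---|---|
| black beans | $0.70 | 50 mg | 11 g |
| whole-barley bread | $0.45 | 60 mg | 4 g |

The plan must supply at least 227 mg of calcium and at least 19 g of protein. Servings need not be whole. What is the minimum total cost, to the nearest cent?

$1.87

Compare the cost at each extreme point of the feasible region.
black beans only: max(227/50, 19/11) = 4.54 servings → $3.18.
whole-barley bread only: max(227/60, 19/4) = 4.75 servings → $2.14.
black beans + whole-barley bread with both tight: 0.5043 servings and 3.363 servings → $1.87.
The minimum over all feasible corners is $1.87.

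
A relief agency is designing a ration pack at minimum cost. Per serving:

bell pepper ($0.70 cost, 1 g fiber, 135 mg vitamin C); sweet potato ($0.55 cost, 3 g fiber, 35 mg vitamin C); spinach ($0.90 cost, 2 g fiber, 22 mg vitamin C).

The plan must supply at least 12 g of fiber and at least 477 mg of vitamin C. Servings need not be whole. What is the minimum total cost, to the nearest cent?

Check every corner: each single food scaled to meet both minima, and each pair solved so both constraints bind.
bell pepper only: max(12/1, 477/135) = 12 servings → $8.40.
sweet potato only: max(12/3, 477/35) = 13.63 servings → $7.50.
spinach only: max(12/2, 477/22) = 21.68 servings → $19.51.
bell pepper + sweet potato with both tight: 2.732 servings and 3.089 servings → $3.61.
bell pepper + spinach with both tight: 2.782 servings and 4.609 servings → $6.10.
sweet potato + spinach: intersection lies outside the first quadrant.
Cheapest feasible corner: $3.61.

$3.61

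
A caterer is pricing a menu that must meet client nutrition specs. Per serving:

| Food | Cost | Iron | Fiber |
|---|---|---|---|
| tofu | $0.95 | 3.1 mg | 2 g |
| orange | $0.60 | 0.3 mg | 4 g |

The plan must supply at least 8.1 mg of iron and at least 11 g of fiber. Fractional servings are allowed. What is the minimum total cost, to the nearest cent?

Compare the cost at each extreme point of the feasible region.
tofu only: max(8.1/3.1, 11/2) = 5.5 servings → $5.22.
orange only: max(8.1/0.3, 11/4) = 27 servings → $16.20.
tofu + orange with both tight: 2.466 servings and 1.517 servings → $3.25.
So the least-cost plan costs $3.25.

$3.25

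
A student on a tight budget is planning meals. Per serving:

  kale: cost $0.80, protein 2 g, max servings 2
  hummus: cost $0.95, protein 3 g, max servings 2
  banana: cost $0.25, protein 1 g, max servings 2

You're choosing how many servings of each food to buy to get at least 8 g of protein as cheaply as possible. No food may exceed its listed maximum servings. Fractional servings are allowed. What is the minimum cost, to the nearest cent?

Cost per g of protein: banana $0.2500, hummus $0.3167, kale $0.4000.
Take 2 servings of banana: +2.0 g protein for $0.50 (total $0.50, still need 6.0 g).
Take 2 servings of hummus: +6.0 g protein for $1.90 (total $2.40, still need 0.0 g).
Greedy by cheapest-per-g is optimal for a single linear constraint, so the minimum cost is $2.40.

$2.40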